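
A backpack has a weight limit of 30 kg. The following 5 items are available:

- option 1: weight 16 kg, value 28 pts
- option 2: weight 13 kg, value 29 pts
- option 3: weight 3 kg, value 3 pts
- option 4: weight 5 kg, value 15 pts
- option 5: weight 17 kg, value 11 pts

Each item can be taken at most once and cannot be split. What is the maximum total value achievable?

Check high-value combinations within 30 kg:
- option 1+option 2: weight 16+13=29, value 28+29=57
- option 2+option 3+option 4: weight 13+3+5=21, value 29+3+15=47
- option 1+option 3+option 4: weight 16+3+5=24, value 28+3+15=46
- option 2+option 4: weight 13+5=18, value 29+15=44
- option 1+option 4: weight 16+5=21, value 28+15=43
Best: 57 pts.

57 pts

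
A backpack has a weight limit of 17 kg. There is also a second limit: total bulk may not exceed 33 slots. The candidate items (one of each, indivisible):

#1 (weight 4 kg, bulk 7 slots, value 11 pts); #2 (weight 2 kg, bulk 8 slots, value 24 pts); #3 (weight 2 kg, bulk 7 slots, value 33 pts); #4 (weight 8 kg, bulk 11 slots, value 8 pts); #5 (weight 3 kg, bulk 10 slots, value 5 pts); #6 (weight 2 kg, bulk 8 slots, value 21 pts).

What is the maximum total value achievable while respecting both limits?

Feasible sets respecting both limits:
- #1+#2+#3+#6: weight 10, bulk 30, value 89
- #2+#3+#5+#6: weight 9, bulk 33, value 83
- #2+#3+#6: weight 6, bulk 23, value 78
Best: 89 pts.

89 pts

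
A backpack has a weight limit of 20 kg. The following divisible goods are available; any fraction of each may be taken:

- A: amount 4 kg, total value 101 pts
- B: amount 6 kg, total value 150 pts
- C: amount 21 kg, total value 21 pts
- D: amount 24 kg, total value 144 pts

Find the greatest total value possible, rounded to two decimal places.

311.00

Take in order of value per unit:
- A (101/4 per unit): all 4 → value 101, running total 101.00
- B (150/6 per unit): all 6 → value 150, running total 251.00
- D (144/24 per unit): 10 of 24 → value 10×144/24 = 60.0000, running total 311.00
Total 311.00.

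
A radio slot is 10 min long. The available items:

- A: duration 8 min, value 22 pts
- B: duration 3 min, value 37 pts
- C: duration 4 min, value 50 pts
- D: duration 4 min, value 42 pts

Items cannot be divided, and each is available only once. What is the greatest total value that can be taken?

Check high-value combinations within 10 min:
- C+D: duration 4+4=8, value 50+42=92
- B+C: duration 3+4=7, value 37+50=87
- B+D: duration 3+4=7, value 37+42=79
- C: duration 4, value 50
- D: duration 4, value 42
Best: 92 pts.

92 pts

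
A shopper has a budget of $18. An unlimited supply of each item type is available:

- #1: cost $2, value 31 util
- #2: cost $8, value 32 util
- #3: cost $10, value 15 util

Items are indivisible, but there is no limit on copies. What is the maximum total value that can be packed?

Best value-per-unit is #1 at 31/2, and filling with it alone uses cost 9×2=18. No mix of the others beats 9×31 = 279.

279 util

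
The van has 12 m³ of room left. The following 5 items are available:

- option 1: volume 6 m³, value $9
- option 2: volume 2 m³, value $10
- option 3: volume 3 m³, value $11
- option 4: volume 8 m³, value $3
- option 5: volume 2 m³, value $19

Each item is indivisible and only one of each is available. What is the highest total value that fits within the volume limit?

$40

Check high-value combinations within 12 m³:
- option 2+option 3+option 5: volume 2+3+2=7, value 10+11+19=40
- option 1+option 3+option 5: volume 6+3+2=11, value 9+11+19=39
- option 1+option 2+option 5: volume 6+2+2=10, value 9+10+19=38
- option 2+option 4+option 5: volume 2+8+2=12, value 10+3+19=32
- option 3+option 5: volume 3+2=5, value 11+19=30
Best: $40.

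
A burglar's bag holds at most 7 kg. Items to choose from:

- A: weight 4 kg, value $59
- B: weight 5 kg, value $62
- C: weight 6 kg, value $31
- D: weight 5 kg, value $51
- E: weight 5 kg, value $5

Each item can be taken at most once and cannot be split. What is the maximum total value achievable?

Check high-value combinations within 7 kg:
- B: weight 5, value 62
- A: weight 4, value 59
- D: weight 5, value 51
- C: weight 6, value 31
- E: weight 5, value 5
Best: $62.

$62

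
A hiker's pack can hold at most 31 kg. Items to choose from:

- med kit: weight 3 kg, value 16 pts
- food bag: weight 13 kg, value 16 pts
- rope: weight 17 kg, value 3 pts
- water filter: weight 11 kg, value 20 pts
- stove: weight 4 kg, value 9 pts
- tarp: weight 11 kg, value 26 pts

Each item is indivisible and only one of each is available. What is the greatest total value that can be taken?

This is a 0/1 knapsack; check combinations near the capacity.
- med kit+water filter+stove+tarp: weight 3+11+4+11=29, value 16+20+9+26=71
- med kit+food bag+stove+tarp: weight 3+13+4+11=31, value 16+16+9+26=67
- med kit+water filter+tarp: weight 3+11+11=25, value 16+20+26=62
- med kit+food bag+water filter+stove: weight 3+13+11+4=31, value 16+16+20+9=61
Best: 71 pts.

71 pts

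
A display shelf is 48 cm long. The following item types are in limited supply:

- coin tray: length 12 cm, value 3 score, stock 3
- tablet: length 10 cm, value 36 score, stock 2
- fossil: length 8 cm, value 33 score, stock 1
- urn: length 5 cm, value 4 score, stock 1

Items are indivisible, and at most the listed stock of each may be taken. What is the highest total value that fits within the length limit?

112 score

Best selections within length 48 and stock limits:
- 1×coin tray + 2×tablet + 1×fossil + 1×urn: length 45, value 112
- 2×tablet + 1×fossil + 1×urn: length 33, value 109
Best: 112 score.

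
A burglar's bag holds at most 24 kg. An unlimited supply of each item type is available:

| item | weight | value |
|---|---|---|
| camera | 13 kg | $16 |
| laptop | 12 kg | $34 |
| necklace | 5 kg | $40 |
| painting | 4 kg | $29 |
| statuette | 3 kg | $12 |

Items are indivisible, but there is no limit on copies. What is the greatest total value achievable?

Best value-per-unit is necklace at 40/5; filling with it alone gives 4×40 = 160.
Optimal mix: 4×necklace + 1×painting → weight 24, value 189.

$189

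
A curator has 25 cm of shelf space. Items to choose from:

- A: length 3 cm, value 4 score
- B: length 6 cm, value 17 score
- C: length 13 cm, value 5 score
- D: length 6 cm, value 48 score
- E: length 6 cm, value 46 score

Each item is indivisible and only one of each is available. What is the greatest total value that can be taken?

115 score

Check high-value combinations within 25 cm:
- A+B+D+E: length 3+6+6+6=21, value 4+17+48+46=115
- B+D+E: length 6+6+6=18, value 17+48+46=111
- C+D+E: length 13+6+6=25, value 5+48+46=99
Best: 115 score.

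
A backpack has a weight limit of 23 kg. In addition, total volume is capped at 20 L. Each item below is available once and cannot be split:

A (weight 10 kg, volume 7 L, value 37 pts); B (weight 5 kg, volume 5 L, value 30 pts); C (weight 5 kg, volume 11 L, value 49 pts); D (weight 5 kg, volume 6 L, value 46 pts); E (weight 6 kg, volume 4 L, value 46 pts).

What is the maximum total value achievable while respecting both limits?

129 pts

Feasible sets respecting both limits:
- A+D+E: weight 21, volume 17, value 129
- B+C+E: weight 16, volume 20, value 125
- B+D+E: weight 16, volume 15, value 122
Best: 129 pts.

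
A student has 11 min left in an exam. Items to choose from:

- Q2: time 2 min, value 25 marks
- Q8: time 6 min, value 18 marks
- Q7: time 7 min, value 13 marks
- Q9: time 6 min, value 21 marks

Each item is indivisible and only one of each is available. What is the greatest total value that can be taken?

46 marks

Check high-value combinations within 11 min:
- Q2+Q9: time 2+6=8, value 25+21=46
- Q2+Q8: time 2+6=8, value 25+18=43
- Q2+Q7: time 2+7=9, value 25+13=38
Best: 46 marks.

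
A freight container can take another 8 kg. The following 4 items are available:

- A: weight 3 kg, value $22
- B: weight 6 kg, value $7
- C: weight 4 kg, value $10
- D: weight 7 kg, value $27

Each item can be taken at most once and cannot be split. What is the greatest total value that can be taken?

$32

Check high-value combinations within 8 kg:
- A+C: weight 3+4=7, value 22+10=32
- D: weight 7, value 27
- A: weight 3, value 22
- C: weight 4, value 10
Best: $32.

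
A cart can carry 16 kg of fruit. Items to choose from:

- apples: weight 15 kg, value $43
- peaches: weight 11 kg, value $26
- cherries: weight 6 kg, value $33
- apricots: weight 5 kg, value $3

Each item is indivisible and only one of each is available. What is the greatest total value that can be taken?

Check high-value combinations within 16 kg:
- apples: weight 15, value 43
- cherries+apricots: weight 6+5=11, value 33+3=36
- cherries: weight 6, value 33
- peaches+apricots: weight 11+5=16, value 26+3=29
- peaches: weight 11, value 26
Best: $43.

$43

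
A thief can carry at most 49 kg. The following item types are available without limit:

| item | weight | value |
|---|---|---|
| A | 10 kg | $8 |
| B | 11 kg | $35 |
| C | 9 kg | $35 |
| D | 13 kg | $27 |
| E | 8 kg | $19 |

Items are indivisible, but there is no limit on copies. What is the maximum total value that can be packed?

$175

Best value-per-unit is C at 35/9; filling with it alone gives 5×35 = 175.
Optimal mix: 2×B + 3×C → weight 49, value 175.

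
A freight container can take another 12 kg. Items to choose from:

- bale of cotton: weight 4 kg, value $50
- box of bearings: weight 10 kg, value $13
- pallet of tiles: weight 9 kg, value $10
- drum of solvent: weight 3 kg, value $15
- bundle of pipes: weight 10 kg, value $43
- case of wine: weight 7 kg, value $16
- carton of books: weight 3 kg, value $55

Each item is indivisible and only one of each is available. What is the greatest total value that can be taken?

$120

Check high-value combinations within 12 kg:
- bale of cotton+drum of solvent+carton of books: weight 4+3+3=10, value 50+15+55=120
- bale of cotton+carton of books: weight 4+3=7, value 50+55=105
- case of wine+carton of books: weight 7+3=10, value 16+55=71
- drum of solvent+carton of books: weight 3+3=6, value 15+55=70
- bale of cotton+case of wine: weight 4+7=11, value 50+16=66
Best: $120.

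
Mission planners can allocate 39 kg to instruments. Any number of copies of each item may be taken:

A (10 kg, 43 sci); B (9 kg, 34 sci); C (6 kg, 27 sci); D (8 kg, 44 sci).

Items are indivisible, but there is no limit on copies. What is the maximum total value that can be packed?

Best value-per-unit is D at 44/8; filling with it alone gives 4×44 = 176.
Optimal mix: 1×C + 4×D → mass 38, value 203.

203 sci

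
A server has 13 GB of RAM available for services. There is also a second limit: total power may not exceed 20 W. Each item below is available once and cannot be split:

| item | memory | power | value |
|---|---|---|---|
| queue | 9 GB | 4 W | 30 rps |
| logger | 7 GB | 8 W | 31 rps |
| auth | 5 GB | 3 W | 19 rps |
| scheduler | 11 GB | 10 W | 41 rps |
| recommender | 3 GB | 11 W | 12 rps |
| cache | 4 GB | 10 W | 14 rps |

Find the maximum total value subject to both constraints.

Feasible sets respecting both limits:
- logger+auth: memory 12, power 11, value 50
- logger+cache: memory 11, power 18, value 45
- queue+cache: memory 13, power 14, value 44
- logger+recommender: memory 10, power 19, value 43
Best: 50 rps.

50 rps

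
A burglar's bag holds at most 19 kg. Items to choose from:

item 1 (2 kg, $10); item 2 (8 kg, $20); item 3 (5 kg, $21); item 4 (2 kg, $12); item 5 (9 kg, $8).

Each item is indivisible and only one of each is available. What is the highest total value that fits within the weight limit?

$63

Check high-value combinations within 19 kg:
- item 1+item 2+item 3+item 4: weight 2+8+5+2=17, value 10+20+21+12=63
- item 2+item 3+item 4: weight 8+5+2=15, value 20+21+12=53
- item 1+item 2+item 3: weight 2+8+5=15, value 10+20+21=51
Best: $63.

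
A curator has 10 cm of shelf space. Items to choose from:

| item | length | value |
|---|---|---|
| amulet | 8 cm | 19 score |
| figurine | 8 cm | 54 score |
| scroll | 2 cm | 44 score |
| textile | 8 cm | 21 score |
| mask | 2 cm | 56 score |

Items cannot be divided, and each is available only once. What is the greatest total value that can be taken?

Check high-value combinations within 10 cm:
- figurine+mask: length 8+2=10, value 54+56=110
- scroll+mask: length 2+2=4, value 44+56=100
- figurine+scroll: length 8+2=10, value 54+44=98
- textile+mask: length 8+2=10, value 21+56=77
- amulet+mask: length 8+2=10, value 19+56=75
Best: 110 score.

110 score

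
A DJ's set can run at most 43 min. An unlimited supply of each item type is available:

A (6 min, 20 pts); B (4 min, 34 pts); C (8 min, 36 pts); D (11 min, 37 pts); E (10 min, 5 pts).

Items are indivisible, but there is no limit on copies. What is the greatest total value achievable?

340 pts

Best value-per-unit is B at 34/4, and filling with it alone uses duration 10×4=40. No mix of the others beats 10×34 = 340.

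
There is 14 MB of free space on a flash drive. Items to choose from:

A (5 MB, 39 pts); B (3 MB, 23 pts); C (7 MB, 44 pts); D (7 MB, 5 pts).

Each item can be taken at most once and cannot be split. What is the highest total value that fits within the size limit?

Check high-value combinations within 14 MB:
- A+C: size 5+7=12, value 39+44=83
- B+C: size 3+7=10, value 23+44=67
- A+B: size 5+3=8, value 39+23=62
- C+D: size 7+7=14, value 44+5=49
Best: 83 pts.

83 pts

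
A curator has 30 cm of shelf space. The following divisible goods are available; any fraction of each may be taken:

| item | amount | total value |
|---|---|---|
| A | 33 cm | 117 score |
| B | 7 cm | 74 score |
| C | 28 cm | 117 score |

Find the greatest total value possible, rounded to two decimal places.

170.11

Take in order of value per unit:
- B (74/7 per unit): all 7 → value 74, running total 74.00
- C (117/28 per unit): 23 of 28 → value 23×117/28 = 96.1071, running total 170.11
Total 170.11.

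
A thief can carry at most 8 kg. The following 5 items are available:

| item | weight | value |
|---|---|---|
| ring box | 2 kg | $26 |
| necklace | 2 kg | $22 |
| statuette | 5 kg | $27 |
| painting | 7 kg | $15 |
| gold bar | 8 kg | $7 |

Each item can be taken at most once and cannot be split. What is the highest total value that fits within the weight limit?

Check high-value combinations within 8 kg:
- ring box+statuette: weight 2+5=7, value 26+27=53
- necklace+statuette: weight 2+5=7, value 22+27=49
- ring box+necklace: weight 2+2=4, value 26+22=48
Best: $53.

$53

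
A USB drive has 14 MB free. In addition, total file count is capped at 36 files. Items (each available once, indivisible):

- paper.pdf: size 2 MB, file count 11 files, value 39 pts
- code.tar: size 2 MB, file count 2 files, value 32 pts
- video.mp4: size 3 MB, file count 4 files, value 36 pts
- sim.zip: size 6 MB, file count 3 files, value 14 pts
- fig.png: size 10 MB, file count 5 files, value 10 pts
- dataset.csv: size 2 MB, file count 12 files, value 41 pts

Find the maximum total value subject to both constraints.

Feasible sets respecting both limits:
- paper.pdf+code.tar+video.mp4+dataset.csv: size 9, file count 29, value 148
- paper.pdf+video.mp4+sim.zip+dataset.csv: size 13, file count 30, value 130
- paper.pdf+code.tar+sim.zip+dataset.csv: size 12, file count 28, value 126
Best: 148 pts.

148 pts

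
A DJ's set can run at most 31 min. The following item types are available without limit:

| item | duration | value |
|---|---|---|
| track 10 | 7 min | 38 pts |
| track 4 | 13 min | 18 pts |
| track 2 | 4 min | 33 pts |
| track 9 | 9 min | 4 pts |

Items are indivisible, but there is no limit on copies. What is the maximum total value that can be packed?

236 pts

Best value-per-unit is track 2 at 33/4; filling with it alone gives 7×33 = 231.
Optimal mix: 1×track 10 + 6×track 2 → duration 31, value 236.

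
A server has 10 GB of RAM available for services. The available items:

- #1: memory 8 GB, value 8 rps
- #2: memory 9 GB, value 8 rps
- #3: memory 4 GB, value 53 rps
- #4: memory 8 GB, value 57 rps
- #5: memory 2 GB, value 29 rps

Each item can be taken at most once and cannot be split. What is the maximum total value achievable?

86 rps

This is a 0/1 knapsack; check combinations near the capacity.
- #4+#5: memory 8+2=10, value 57+29=86
- #3+#5: memory 4+2=6, value 53+29=82
- #4: memory 8, value 57
- #3: memory 4, value 53
- #1+#5: memory 8+2=10, value 8+29=37
Best: 86 rps.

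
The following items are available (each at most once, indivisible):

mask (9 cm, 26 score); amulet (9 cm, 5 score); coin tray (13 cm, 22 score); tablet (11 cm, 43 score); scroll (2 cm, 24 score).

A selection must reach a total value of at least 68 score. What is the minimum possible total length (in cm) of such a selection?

20

Subsets with value ≥ 68, sorted by total length:
- mask+tablet: length 20, value 69
- mask+tablet+scroll: length 22, value 93
Minimum length: 20 cm.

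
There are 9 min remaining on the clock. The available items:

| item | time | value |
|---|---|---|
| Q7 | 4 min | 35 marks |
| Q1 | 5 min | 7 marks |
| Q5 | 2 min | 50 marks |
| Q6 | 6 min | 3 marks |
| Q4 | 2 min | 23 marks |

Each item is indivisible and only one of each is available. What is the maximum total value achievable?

108 marks

Check high-value combinations within 9 min:
- Q7+Q5+Q4: time 4+2+2=8, value 35+50+23=108
- Q7+Q5: time 4+2=6, value 35+50=85
- Q1+Q5+Q4: time 5+2+2=9, value 7+50+23=80
- Q5+Q4: time 2+2=4, value 50+23=73
Best: 108 marks.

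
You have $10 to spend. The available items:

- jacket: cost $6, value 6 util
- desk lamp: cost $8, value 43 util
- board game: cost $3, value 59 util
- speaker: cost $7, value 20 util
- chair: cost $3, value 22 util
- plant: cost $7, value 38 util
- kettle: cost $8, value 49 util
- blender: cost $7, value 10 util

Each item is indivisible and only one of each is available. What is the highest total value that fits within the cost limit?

97 util

Check high-value combinations within $10:
- board game+plant: cost 3+7=10, value 59+38=97
- board game+chair: cost 3+3=6, value 59+22=81
- board game+speaker: cost 3+7=10, value 59+20=79
Best: 97 util.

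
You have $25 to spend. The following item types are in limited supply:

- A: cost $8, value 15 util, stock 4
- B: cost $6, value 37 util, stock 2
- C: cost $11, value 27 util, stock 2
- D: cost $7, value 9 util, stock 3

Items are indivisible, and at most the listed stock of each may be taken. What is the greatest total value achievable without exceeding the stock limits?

101 util

Top feasible selections:
- 2×B + 1×C: cost 23, value 101
- 1×A + 2×B: cost 20, value 89
Best: 101 util.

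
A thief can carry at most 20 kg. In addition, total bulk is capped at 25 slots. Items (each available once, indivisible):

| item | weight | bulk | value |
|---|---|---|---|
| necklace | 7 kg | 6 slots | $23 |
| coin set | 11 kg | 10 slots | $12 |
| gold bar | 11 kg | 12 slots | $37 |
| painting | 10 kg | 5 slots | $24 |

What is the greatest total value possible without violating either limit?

$60

Feasible sets respecting both limits:
- necklace+gold bar: weight 18, bulk 18, value 60
- necklace+painting: weight 17, bulk 11, value 47
- gold bar: weight 11, bulk 12, value 37
Best: $60.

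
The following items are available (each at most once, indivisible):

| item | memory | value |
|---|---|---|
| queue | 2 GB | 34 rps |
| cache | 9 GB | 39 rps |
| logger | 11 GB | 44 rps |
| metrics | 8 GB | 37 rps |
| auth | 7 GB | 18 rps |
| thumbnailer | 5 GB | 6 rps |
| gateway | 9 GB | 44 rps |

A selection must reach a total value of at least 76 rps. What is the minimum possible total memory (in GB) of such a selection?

Subsets with value ≥ 76, sorted by total memory:
- queue+gateway: memory 11, value 78
- queue+logger: memory 13, value 78
- queue+metrics+thumbnailer: memory 15, value 77
Minimum memory: 11 GB.

11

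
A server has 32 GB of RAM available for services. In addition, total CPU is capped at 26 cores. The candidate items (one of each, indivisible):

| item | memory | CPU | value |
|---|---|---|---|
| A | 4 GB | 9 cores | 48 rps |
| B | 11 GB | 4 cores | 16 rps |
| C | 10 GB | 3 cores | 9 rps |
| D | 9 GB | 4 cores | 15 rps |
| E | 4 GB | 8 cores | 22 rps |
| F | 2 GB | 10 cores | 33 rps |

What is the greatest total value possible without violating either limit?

Feasible sets respecting both limits:
- A+B+C+F: memory 27, CPU 26, value 106
- A+C+D+F: memory 25, CPU 26, value 105
- A+B+D+E: memory 28, CPU 25, value 101
Best: 106 rps.

106 rps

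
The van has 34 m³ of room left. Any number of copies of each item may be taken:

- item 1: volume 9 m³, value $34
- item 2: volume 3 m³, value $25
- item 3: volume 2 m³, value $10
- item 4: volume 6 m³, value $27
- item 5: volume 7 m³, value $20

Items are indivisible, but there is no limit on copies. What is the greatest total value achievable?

$275

Best value-per-unit is item 2 at 25/3, and filling with it alone uses volume 11×3=33. No mix of the others beats 11×25 = 275.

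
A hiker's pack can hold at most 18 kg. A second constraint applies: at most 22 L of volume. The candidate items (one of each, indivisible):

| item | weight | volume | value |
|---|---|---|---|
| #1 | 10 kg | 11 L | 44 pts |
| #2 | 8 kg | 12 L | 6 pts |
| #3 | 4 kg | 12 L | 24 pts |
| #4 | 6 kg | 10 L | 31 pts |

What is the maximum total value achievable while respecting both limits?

75 pts

Feasible sets respecting both limits:
- #1+#4: weight 16, volume 21, value 75
- #3+#4: weight 10, volume 22, value 55
- #1: weight 10, volume 11, value 44
Best: 75 pts.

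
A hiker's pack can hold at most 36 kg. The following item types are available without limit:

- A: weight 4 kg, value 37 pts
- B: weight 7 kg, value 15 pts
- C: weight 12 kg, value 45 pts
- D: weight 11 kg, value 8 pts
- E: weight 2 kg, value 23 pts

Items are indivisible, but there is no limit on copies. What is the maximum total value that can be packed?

Best value-per-unit is E at 23/2, and filling with it alone uses weight 18×2=36. No mix of the others beats 18×23 = 414.

414 pts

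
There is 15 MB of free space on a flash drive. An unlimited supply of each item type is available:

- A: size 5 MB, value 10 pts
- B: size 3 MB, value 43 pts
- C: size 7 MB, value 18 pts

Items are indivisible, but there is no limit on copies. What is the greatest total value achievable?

Best value-per-unit is B at 43/3, and filling with it alone uses size 5×3=15. No mix of the others beats 5×43 = 215.

215 pts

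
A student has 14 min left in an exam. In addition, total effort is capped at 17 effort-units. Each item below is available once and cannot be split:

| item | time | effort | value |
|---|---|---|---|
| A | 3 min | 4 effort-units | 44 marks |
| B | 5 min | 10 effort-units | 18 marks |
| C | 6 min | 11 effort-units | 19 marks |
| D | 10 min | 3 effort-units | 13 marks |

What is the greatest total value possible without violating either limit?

Feasible sets respecting both limits:
- A+C: time 9, effort 15, value 63
- A+B: time 8, effort 14, value 62
- A+D: time 13, effort 7, value 57
Best: 63 marks.

63 marks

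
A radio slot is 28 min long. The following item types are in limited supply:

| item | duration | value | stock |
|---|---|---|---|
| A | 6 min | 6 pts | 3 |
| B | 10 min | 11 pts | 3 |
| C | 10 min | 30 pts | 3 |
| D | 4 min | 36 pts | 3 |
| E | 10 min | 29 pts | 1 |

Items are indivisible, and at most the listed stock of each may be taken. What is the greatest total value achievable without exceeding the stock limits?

144 pts

Top feasible selections:
- 1×A + 1×C + 3×D: duration 28, value 144
- 1×A + 3×D + 1×E: duration 28, value 143
- 1×C + 3×D: duration 22, value 138
- 3×D + 1×E: duration 22, value 137
Best: 144 pts.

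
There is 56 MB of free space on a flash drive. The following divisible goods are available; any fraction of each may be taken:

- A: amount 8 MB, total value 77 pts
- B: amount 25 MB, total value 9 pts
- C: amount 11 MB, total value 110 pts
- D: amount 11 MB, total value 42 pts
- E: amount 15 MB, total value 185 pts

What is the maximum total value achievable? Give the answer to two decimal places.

417.96

Take in order of value per unit:
- E (185/15 per unit): all 15 → value 185, running total 185.00
- C (110/11 per unit): all 11 → value 110, running total 295.00
- A (77/8 per unit): all 8 → value 77, running total 372.00
- D (42/11 per unit): all 11 → value 42, running total 414.00
- B (9/25 per unit): 11 of 25 → value 11×9/25 = 3.9600, running total 417.96
Total 417.96.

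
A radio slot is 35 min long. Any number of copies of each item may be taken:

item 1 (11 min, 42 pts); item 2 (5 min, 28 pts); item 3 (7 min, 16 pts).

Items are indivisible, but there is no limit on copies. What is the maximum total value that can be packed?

196 pts

Best value-per-unit is item 2 at 28/5, and filling with it alone uses duration 7×5=35. No mix of the others beats 7×28 = 196.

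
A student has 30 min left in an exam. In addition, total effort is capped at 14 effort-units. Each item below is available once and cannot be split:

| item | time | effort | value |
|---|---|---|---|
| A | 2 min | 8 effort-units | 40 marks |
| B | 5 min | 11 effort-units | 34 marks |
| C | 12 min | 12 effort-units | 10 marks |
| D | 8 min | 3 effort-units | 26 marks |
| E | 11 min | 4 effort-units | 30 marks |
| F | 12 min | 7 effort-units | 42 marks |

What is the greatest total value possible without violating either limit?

Feasible sets respecting both limits:
- E+F: time 23, effort 11, value 72
- A+E: time 13, effort 12, value 70
- D+F: time 20, effort 10, value 68
- A+D: time 10, effort 11, value 66
Best: 72 marks.

72 marks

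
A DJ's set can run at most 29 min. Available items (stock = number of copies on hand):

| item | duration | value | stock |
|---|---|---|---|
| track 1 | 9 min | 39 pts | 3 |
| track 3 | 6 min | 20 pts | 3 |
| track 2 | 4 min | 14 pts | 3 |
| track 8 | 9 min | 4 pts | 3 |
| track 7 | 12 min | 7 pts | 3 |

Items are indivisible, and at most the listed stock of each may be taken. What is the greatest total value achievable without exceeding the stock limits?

Top feasible selections:
- 3×track 1: duration 27, value 117
- 2×track 1 + 1×track 3 + 1×track 2: duration 28, value 112
- 1×track 1 + 2×track 3 + 2×track 2: duration 29, value 107
- 2×track 1 + 2×track 2: duration 26, value 106
Best: 117 pts.

117 pts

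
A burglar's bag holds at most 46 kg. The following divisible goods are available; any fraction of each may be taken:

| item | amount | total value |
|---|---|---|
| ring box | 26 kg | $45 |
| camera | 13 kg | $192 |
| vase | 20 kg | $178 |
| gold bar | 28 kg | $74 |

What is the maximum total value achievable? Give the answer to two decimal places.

404.36

Take in order of value per unit:
- camera (192/13 per unit): all 13 → value 192, running total 192.00
- vase (178/20 per unit): all 20 → value 178, running total 370.00
- gold bar (74/28 per unit): 13 of 28 → value 13×74/28 = 34.3571, running total 404.36
Total 404.36.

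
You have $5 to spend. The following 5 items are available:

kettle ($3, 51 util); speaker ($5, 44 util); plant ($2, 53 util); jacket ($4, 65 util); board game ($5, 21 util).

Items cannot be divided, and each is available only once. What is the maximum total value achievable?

104 util

Check high-value combinations within $5:
- kettle+plant: cost 3+2=5, value 51+53=104
- jacket: cost 4, value 65
- plant: cost 2, value 53
Best: 104 util.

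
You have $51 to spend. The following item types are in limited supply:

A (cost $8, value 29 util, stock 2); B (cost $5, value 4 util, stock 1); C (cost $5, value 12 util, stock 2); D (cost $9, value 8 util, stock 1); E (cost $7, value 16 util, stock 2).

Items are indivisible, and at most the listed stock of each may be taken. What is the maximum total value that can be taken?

Best selections within cost 51 and stock limits:
- 2×A + 2×C + 1×D + 2×E: cost 49, value 122
- 2×A + 1×B + 2×C + 2×E: cost 45, value 118
Best: 122 util.

122 util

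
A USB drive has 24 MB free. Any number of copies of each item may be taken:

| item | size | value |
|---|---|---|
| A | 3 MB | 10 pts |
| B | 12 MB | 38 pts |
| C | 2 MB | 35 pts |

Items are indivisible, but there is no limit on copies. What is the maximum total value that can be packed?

Best value-per-unit is C at 35/2, and filling with it alone uses size 12×2=24. No mix of the others beats 12×35 = 420.

420 pts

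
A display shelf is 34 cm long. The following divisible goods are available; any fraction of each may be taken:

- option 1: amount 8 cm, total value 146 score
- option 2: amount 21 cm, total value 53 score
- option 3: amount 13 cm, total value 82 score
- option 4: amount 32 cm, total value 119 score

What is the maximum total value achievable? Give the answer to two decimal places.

276.34

Take in order of value per unit:
- option 1 (146/8 per unit): all 8 → value 146, running total 146.00
- option 3 (82/13 per unit): all 13 → value 82, running total 228.00
- option 4 (119/32 per unit): 13 of 32 → value 13×119/32 = 48.3438, running total 276.34
Total 276.34.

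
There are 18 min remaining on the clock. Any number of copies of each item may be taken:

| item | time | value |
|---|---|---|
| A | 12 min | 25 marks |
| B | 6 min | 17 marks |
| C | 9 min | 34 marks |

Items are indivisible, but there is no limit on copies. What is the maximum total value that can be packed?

Best value-per-unit is C at 34/9, and filling with it alone uses time 2×9=18. No mix of the others beats 2×34 = 68.

68 marks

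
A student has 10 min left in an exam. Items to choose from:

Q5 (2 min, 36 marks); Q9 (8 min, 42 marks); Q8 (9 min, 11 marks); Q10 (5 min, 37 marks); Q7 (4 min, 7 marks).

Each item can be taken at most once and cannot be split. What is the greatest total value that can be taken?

Check high-value combinations within 10 min:
- Q5+Q9: time 2+8=10, value 36+42=78
- Q5+Q10: time 2+5=7, value 36+37=73
- Q10+Q7: time 5+4=9, value 37+7=44
- Q5+Q7: time 2+4=6, value 36+7=43
Best: 78 marks.

78 marks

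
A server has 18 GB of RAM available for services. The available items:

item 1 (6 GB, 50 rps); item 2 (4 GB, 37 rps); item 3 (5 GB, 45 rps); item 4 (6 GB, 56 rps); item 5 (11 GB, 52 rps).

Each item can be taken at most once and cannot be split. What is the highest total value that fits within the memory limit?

151 rps

Check high-value combinations within 18 GB:
- item 1+item 3+item 4: memory 6+5+6=17, value 50+45+56=151
- item 1+item 2+item 4: memory 6+4+6=16, value 50+37+56=143
- item 2+item 3+item 4: memory 4+5+6=15, value 37+45+56=138
- item 1+item 2+item 3: memory 6+4+5=15, value 50+37+45=132
- item 4+item 5: memory 6+11=17, value 56+52=108
Best: 151 rps.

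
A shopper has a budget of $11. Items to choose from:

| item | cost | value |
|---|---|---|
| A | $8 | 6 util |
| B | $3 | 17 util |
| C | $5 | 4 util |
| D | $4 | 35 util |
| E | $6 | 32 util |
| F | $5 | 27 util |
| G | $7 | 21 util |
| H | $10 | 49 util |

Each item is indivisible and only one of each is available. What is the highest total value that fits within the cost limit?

67 util

This is a 0/1 knapsack; check combinations near the capacity.
- D+E: cost 4+6=10, value 35+32=67
- D+F: cost 4+5=9, value 35+27=62
- E+F: cost 6+5=11, value 32+27=59
- D+G: cost 4+7=11, value 35+21=56
- B+D: cost 3+4=7, value 17+35=52
Best: 67 util.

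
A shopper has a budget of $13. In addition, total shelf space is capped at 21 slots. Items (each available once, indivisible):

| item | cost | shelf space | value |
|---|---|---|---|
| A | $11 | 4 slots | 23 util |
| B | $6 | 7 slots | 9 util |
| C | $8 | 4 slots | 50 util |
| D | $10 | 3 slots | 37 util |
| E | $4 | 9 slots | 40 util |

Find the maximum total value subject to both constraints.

Feasible sets respecting both limits:
- C+E: cost 12, shelf space 13, value 90
- C: cost 8, shelf space 4, value 50
- B+E: cost 10, shelf space 16, value 49
- E: cost 4, shelf space 9, value 40
Best: 90 util.

90 util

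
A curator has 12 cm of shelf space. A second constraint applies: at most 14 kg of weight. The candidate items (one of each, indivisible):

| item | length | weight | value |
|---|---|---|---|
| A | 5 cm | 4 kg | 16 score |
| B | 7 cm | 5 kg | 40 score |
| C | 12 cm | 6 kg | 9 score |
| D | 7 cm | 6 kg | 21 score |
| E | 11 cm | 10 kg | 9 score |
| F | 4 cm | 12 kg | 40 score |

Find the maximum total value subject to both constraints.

Feasible sets respecting both limits:
- A+B: length 12, weight 9, value 56
- B: length 7, weight 5, value 40
- F: length 4, weight 12, value 40
- A+D: length 12, weight 10, value 37
Best: 56 score.

56 score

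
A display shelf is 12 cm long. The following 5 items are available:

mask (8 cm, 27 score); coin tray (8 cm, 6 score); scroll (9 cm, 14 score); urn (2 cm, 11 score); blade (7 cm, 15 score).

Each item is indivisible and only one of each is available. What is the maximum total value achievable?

38 score

Check high-value combinations within 12 cm:
- mask+urn: length 8+2=10, value 27+11=38
- mask: length 8, value 27
- urn+blade: length 2+7=9, value 11+15=26
Best: 38 score.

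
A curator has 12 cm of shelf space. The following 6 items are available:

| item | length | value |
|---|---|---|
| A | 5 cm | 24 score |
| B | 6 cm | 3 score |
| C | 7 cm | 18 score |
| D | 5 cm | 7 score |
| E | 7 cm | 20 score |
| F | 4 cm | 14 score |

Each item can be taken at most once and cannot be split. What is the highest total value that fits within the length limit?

Check high-value combinations within 12 cm:
- A+E: length 5+7=12, value 24+20=44
- A+C: length 5+7=12, value 24+18=42
- A+F: length 5+4=9, value 24+14=38
- E+F: length 7+4=11, value 20+14=34
Best: 44 score.

44 score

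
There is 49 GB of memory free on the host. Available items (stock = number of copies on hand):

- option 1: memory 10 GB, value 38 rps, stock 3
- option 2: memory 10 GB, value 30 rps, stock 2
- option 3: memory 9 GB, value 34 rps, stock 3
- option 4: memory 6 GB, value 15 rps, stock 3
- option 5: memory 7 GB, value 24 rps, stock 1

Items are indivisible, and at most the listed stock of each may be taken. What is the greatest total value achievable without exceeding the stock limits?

Top feasible selections:
- 3×option 1 + 2×option 3: memory 48, value 182
- 2×option 1 + 3×option 3: memory 47, value 178
- 3×option 1 + 1×option 2 + 1×option 3: memory 49, value 178
- 2×option 1 + 1×option 2 + 2×option 3: memory 48, value 174
Best: 182 rps.

182 rps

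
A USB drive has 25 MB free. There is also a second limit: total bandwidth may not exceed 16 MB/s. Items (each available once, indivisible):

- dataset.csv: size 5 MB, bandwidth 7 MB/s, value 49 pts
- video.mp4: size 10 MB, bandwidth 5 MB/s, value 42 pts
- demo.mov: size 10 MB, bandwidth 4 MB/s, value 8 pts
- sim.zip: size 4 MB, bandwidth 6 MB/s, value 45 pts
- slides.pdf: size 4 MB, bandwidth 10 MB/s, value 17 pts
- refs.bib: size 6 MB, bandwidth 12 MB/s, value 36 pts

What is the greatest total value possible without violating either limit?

Feasible sets respecting both limits:
- dataset.csv+video.mp4+demo.mov: size 25, bandwidth 16, value 99
- video.mp4+demo.mov+sim.zip: size 24, bandwidth 15, value 95
- dataset.csv+sim.zip: size 9, bandwidth 13, value 94
- dataset.csv+video.mp4: size 15, bandwidth 12, value 91
Best: 99 pts.

99 pts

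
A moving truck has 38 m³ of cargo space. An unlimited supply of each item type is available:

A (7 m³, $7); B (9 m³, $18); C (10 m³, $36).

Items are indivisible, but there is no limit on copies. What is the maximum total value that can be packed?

Best value-per-unit is C at 36/10; filling with it alone gives 3×36 = 108.
Optimal mix: 1×A + 3×C → volume 37, value 115.

$115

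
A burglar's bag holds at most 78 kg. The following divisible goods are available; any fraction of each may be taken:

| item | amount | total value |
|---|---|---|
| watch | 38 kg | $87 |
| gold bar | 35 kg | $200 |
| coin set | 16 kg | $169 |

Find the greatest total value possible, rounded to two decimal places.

430.82

Take in order of value per unit:
- coin set (169/16 per unit): all 16 → value 169, running total 169.00
- gold bar (200/35 per unit): all 35 → value 200, running total 369.00
- watch (87/38 per unit): 27 of 38 → value 27×87/38 = 61.8158, running total 430.82
Total 430.82.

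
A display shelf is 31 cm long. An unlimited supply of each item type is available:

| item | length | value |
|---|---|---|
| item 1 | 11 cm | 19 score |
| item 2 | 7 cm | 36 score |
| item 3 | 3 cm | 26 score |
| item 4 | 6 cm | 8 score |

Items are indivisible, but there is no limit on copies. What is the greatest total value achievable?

Best value-per-unit is item 3 at 26/3, and filling with it alone uses length 10×3=30. No mix of the others beats 10×26 = 260.

260 score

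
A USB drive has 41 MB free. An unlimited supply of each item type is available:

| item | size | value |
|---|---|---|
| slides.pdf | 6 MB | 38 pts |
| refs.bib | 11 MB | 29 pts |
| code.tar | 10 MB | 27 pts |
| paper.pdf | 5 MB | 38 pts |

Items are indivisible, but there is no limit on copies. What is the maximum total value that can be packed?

304 pts

Best value-per-unit is paper.pdf at 38/5; filling with it alone gives 8×38 = 304.
Optimal mix: 1×slides.pdf + 7×paper.pdf → size 41, value 304.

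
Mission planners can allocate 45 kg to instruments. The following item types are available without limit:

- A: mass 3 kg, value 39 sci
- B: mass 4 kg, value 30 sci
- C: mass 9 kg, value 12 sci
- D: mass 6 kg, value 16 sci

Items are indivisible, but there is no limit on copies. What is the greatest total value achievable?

Best value-per-unit is A at 39/3, and filling with it alone uses mass 15×3=45. No mix of the others beats 15×39 = 585.

585 sci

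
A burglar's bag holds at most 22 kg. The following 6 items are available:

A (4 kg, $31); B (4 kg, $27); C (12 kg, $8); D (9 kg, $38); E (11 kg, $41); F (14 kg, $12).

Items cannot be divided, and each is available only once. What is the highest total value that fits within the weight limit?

$99

Check high-value combinations within 22 kg:
- A+B+E: weight 4+4+11=19, value 31+27+41=99
- A+B+D: weight 4+4+9=17, value 31+27+38=96
- D+E: weight 9+11=20, value 38+41=79
Best: $99.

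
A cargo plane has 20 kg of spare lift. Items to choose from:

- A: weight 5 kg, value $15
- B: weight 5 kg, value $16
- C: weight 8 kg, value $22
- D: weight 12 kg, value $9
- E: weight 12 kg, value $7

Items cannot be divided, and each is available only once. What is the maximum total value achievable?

$53

Check high-value combinations within 20 kg:
- A+B+C: weight 5+5+8=18, value 15+16+22=53
- B+C: weight 5+8=13, value 16+22=38
- A+C: weight 5+8=13, value 15+22=37
- A+B: weight 5+5=10, value 15+16=31
- C+D: weight 8+12=20, value 22+9=31
Best: $53.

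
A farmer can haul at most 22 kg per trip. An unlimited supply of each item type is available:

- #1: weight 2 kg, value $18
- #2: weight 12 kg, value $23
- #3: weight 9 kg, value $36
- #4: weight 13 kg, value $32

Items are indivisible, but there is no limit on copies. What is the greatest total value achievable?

$198

Best value-per-unit is #1 at 18/2, and filling with it alone uses weight 11×2=22. No mix of the others beats 11×18 = 198.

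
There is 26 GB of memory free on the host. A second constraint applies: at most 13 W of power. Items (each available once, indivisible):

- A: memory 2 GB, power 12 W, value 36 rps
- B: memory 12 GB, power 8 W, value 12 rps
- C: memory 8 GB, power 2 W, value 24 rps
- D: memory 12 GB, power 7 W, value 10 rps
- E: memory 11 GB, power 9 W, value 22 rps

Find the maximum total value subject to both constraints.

46 rps

Feasible sets respecting both limits:
- C+E: memory 19, power 11, value 46
- A: memory 2, power 12, value 36
- B+C: memory 20, power 10, value 36
- C+D: memory 20, power 9, value 34
Best: 46 rps.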